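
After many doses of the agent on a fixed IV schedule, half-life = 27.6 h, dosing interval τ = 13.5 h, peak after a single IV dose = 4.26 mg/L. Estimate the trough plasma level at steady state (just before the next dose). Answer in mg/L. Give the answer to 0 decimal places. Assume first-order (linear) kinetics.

k = ln2 / t½ = 0.693147 / 27.6 = 0.02511 h⁻¹
e^(−kτ) = e^(−0.02511 × 13.5) = 0.7125
Accumulation ratio R = 1 / (1 − e^(−kτ)) = 1 / (1 − 0.7125) = 3.478
Steady-state trough = C₀ × R × e^(−kτ) = 4.26 × 3.478 × 0.7125 = 10.56 mg/L

11 mg/L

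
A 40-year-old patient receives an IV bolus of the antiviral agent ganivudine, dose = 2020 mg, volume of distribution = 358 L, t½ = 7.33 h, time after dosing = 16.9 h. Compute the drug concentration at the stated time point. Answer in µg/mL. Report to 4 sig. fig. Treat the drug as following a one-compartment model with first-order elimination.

1.141 µg/mL

C₀ = Dose / Vd = 2020 / 358 = 5.642 mg/L
k = ln2 / t½ = 0.693147 / 7.33 = 0.09456 h⁻¹
C = C₀ · e^(−k·t) = 5.642 × e^(−0.09456 × 16.9)
  = 5.642 × 0.2023 = 1.141 mg/L
(1.141 mg/L = 1.141 µg/mL)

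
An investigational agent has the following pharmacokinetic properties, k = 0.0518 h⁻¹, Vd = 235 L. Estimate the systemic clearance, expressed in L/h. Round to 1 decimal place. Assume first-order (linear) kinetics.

CL = k × Vd = 0.0518 × 235 = 12.17 L/h

12.2 L/h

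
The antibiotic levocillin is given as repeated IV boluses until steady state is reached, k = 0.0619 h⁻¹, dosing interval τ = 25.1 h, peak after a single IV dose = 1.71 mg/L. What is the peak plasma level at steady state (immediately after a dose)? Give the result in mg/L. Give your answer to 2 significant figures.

2.2 mg/L

e^(−kτ) = e^(−0.06190 × 25.1) = 0.2115
Accumulation ratio R = 1 / (1 − e^(−kτ)) = 1 / (1 − 0.2115) = 1.268
Steady-state peak = C₀ × R = 1.71 × 1.268 = 2.168 mg/L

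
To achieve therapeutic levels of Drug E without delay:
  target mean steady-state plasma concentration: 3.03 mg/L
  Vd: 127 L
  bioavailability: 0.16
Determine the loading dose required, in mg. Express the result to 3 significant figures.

2410 mg

LD = Css × Vd / F = 3.03 × 127 / 0.16 = 2405 mg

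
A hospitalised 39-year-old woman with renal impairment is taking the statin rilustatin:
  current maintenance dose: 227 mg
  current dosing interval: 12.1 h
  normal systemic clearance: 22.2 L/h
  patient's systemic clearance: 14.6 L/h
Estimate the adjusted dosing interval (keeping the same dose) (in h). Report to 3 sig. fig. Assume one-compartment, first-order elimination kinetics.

To keep the same average steady-state level, dosing rate must scale with clearance.
CL ratio = 14.6 / 22.2 = 0.6577
New interval (same dose) = 12.1 / 0.6577 = 18.40 h

18.4 h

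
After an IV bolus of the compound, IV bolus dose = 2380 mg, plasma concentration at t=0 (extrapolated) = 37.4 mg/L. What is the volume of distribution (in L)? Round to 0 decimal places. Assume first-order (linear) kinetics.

Vd = Dose / C₀ = 2380 / 37.4 = 63.64 L

64 L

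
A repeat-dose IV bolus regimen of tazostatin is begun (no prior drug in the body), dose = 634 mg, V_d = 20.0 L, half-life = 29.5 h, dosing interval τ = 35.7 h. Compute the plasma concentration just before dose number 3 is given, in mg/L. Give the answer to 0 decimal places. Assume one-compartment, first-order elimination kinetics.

C₀ per dose = Dose / Vd = 634 / 20.0 = 31.70 mg/L
k = ln2 / t½ = 0.693147 / 29.5 = 0.02350 h⁻¹
Fraction remaining after one interval: r = e^(−kτ) = e^(−0.02350 × 35.7) = 0.4322
Before dose 3, 2 doses have been given (aged 1τ, 2τ).
C_trough = C₀ × (r + r²) = 31.70 × (0.4322 + 0.1868) = 19.62 mg/L

20 mg/L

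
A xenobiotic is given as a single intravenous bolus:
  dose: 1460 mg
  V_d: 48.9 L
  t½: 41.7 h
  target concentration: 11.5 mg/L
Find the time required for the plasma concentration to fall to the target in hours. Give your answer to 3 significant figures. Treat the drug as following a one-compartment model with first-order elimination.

C₀ = Dose / Vd = 1460 / 48.9 = 29.86 mg/L
k = ln2 / t½ = 0.693147 / 41.7 = 0.01662 h⁻¹
t = ln(C₀ / C) / k = ln(29.86 / 11.5) / 0.01662
  = ln(2.597) / 0.01662 = 0.9544 / 0.01662 = 57.42 h

57.4 h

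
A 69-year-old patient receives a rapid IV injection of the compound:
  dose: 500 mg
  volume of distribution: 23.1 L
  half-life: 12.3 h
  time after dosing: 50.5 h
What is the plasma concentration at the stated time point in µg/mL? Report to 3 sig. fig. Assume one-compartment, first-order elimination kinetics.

C₀ = Dose / Vd = 500.0 / 23.1 = 21.65 mg/L
k = ln2 / t½ = 0.693147 / 12.3 = 0.05635 h⁻¹
C = C₀ · e^(−k·t) = 21.65 × e^(−0.05635 × 50.5)
  = 21.65 × 0.05810 = 1.258 mg/L
(1.258 mg/L = 1.258 µg/mL)

1.26 µg/mL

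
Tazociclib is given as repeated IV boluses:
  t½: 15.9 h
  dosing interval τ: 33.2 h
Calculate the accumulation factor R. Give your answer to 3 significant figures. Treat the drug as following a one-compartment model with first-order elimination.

k = ln2 / t½ = 0.693147 / 15.9 = 0.04359 h⁻¹
e^(−kτ) = e^(−0.04359 × 33.2) = 0.2352
Accumulation ratio R = 1 / (1 − e^(−kτ)) = 1 / (1 − 0.2352) = 1.308

1.31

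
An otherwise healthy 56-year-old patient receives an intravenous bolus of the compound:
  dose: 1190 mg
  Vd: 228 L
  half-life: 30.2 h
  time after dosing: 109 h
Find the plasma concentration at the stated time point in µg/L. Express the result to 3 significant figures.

428 µg/L

C₀ = Dose / Vd = 1190 / 228 = 5.219 mg/L
k = ln2 / t½ = 0.693147 / 30.2 = 0.02295 h⁻¹
C = C₀ · e^(−k·t) = 5.219 × e^(−0.02295 × 109)
  = 5.219 × 0.08196 = 0.4277 mg/L
Convert: 0.4277 mg/L × 1000 = 427.7 µg/L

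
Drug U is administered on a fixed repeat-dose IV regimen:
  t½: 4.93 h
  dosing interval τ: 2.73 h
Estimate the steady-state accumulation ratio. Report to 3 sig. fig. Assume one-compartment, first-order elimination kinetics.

k = ln2 / t½ = 0.693147 / 4.93 = 0.1406 h⁻¹
e^(−kτ) = e^(−0.1406 × 2.73) = 0.6812
Accumulation ratio R = 1 / (1 − e^(−kτ)) = 1 / (1 − 0.6812) = 3.137

3.14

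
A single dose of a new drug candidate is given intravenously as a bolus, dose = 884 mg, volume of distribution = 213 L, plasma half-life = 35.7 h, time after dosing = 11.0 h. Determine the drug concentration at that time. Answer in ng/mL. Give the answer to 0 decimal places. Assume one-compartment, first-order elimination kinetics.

3352 ng/mL

C₀ = Dose / Vd = 884.0 / 213 = 4.150 mg/L
k = ln2 / t½ = 0.693147 / 35.7 = 0.01942 h⁻¹
C = C₀ · e^(−k·t) = 4.150 × e^(−0.01942 × 11.0)
  = 4.150 × 0.8077 = 3.352 mg/L
Convert: 3.352 mg/L × 1000 = 3352 ng/mL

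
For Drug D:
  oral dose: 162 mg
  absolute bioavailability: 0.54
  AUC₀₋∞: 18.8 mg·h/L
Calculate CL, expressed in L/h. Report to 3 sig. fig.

CL = F·Dose / AUC = 0.54 × 162 / 18.8 = 4.653 L/h

4.65 L/h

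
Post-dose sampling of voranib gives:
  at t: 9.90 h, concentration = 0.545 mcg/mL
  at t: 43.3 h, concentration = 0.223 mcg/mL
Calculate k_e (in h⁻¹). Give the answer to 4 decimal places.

k = ln(C₁/C₂) / (t₂ − t₁) = ln(0.545/0.223) / (43.3 − 9.90)
  = 0.8936 / 33.40 = 0.02675 h⁻¹

0.0268 h⁻¹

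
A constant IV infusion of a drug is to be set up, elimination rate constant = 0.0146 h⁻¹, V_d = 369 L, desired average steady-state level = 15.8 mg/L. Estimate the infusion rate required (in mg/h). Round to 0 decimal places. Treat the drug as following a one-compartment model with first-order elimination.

85 mg/h

CL = k × Vd = 0.01460 × 369 = 5.387 L/h
At steady state, infusion rate R₀ = Css × CL = 15.8 × 5.387 = 85.11 mg/h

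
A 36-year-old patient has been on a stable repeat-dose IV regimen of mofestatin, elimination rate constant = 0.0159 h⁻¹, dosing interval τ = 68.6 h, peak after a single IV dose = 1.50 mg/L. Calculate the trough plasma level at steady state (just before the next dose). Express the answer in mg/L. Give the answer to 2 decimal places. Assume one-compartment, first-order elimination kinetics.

e^(−kτ) = e^(−0.01590 × 68.6) = 0.3360
Accumulation ratio R = 1 / (1 − e^(−kτ)) = 1 / (1 − 0.3360) = 1.506
Steady-state trough = C₀ × R × e^(−kτ) = 1.50 × 1.506 × 0.3360 = 0.7590 mg/L

0.76 mg/L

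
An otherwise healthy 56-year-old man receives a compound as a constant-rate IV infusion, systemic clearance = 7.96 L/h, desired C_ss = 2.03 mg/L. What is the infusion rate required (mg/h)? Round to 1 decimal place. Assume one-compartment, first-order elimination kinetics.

At steady state, infusion rate R₀ = Css × CL = 2.03 × 7.960 = 16.16 mg/h

16.2 mg/h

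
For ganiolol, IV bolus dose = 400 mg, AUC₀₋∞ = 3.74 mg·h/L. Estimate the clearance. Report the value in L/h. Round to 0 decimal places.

107 L/h

CL = Dose / AUC = 400 / 3.74 = 107.0 L/h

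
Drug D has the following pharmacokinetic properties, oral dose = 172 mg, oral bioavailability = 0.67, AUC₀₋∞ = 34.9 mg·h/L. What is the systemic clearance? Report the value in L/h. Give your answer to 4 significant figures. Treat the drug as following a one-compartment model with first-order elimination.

3.302 L/h

CL = F·Dose / AUC = 0.67 × 172 / 34.9 = 3.302 L/h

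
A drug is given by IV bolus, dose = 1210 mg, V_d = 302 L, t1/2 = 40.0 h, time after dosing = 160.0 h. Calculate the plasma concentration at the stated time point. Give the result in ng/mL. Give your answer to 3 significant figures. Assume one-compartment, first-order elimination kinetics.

250 ng/mL

C₀ = Dose / Vd = 1210 / 302 = 4.007 mg/L
k = ln2 / t½ = 0.693147 / 40.0 = 0.01733 h⁻¹
t / t½ = 160.0 / 40.0 = 4 half-lives
C = C₀ × (1/2)^4 = 4.007 × 0.06250 = 0.2504 mg/L
Convert: 0.2504 mg/L × 1000 = 250.4 ng/mL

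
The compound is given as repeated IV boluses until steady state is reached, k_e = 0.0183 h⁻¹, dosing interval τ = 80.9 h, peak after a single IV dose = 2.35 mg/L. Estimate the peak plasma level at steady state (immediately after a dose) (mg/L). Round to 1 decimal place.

3.0 mg/L

e^(−kτ) = e^(−0.01830 × 80.9) = 0.2275
Accumulation ratio R = 1 / (1 − e^(−kτ)) = 1 / (1 − 0.2275) = 1.294
Steady-state peak = C₀ × R = 2.35 × 1.294 = 3.041 mg/L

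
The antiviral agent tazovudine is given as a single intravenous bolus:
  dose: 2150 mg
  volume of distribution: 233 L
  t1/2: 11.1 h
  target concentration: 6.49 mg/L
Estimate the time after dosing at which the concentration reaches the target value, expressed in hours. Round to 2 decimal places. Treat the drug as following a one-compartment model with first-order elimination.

5.64 h

C₀ = Dose / Vd = 2150 / 233 = 9.227 mg/L
k = ln2 / t½ = 0.693147 / 11.1 = 0.06245 h⁻¹
t = ln(C₀ / C) / k = ln(9.227 / 6.49) / 0.06245
  = ln(1.422) / 0.06245 = 0.3521 / 0.06245 = 5.638 h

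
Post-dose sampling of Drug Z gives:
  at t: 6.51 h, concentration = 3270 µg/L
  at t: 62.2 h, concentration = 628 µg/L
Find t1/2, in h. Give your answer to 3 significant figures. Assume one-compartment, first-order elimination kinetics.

k = ln(C₁/C₂) / (t₂ − t₁) = ln(3270/628) / (62.2 − 6.51)
  = 1.650 / 55.69 = 0.02963 h⁻¹
t½ = ln2 / k = 0.693147 / 0.02963 = 23.39 h

23.4 h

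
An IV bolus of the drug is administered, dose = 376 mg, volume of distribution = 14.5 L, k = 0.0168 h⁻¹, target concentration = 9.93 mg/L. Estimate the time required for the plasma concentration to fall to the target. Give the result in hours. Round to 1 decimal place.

57.1 h

C₀ = Dose / Vd = 376.0 / 14.5 = 25.93 mg/L
t = ln(C₀ / C) / k = ln(25.93 / 9.93) / 0.01680
  = ln(2.611) / 0.01680 = 0.9597 / 0.01680 = 57.13 h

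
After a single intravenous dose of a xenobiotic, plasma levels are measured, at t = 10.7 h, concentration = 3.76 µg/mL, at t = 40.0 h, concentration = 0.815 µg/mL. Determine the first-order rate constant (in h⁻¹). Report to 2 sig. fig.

0.052 h⁻¹

k = ln(C₁/C₂) / (t₂ − t₁) = ln(3.76/0.815) / (40.0 − 10.7)
  = 1.529 / 29.30 = 0.05218 h⁻¹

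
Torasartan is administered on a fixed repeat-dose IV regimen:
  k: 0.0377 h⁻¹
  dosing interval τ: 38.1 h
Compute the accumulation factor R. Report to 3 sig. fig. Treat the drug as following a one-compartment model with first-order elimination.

e^(−kτ) = e^(−0.03770 × 38.1) = 0.2378
Accumulation ratio R = 1 / (1 − e^(−kτ)) = 1 / (1 − 0.2378) = 1.312

1.31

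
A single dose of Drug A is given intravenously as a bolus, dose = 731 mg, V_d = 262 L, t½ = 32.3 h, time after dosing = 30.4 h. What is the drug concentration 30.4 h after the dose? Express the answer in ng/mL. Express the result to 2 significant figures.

C₀ = Dose / Vd = 731.0 / 262 = 2.790 mg/L
k = ln2 / t½ = 0.693147 / 32.3 = 0.02146 h⁻¹
C = C₀ · e^(−k·t) = 2.790 × e^(−0.02146 × 30.4)
  = 2.790 × 0.5208 = 1.453 mg/L
Convert: 1.453 mg/L × 1000 = 1453 ng/mL

1500 ng/mL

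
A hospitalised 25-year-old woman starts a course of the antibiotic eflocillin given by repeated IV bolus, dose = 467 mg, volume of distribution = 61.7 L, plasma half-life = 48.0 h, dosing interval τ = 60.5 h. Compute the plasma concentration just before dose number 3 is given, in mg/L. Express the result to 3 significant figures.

C₀ per dose = Dose / Vd = 467 / 61.7 = 7.569 mg/L
k = ln2 / t½ = 0.693147 / 48.0 = 0.01444 h⁻¹
Fraction remaining after one interval: r = e^(−kτ) = e^(−0.01444 × 60.5) = 0.4174
Before dose 3, 2 doses have been given (aged 1τ, 2τ).
C_trough = C₀ × (r + r²) = 7.569 × (0.4174 + 0.1742) = 4.478 mg/L

4.48 mg/L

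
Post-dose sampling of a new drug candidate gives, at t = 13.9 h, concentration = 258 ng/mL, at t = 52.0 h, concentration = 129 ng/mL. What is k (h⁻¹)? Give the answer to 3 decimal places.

k = ln(C₁/C₂) / (t₂ − t₁) = ln(258/129) / (52.0 − 13.9)
  = 0.6931 / 38.10 = 0.01819 h⁻¹

0.018 h⁻¹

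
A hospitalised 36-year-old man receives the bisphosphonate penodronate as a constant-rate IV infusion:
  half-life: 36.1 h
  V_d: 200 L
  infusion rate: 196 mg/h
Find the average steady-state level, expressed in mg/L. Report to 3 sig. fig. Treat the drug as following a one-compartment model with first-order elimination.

k = ln2 / t½ = 0.693147 / 36.1 = 0.01920 h⁻¹
CL = k × Vd = 0.01920 × 200 = 3.840 L/h
At steady state Css = R₀ / CL = 196 / 3.840 = 51.04 mg/L

51.0 mg/L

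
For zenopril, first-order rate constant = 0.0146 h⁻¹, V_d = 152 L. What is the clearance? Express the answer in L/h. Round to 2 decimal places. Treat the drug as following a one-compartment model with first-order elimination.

2.22 L/h

CL = k × Vd = 0.0146 × 152 = 2.219 L/h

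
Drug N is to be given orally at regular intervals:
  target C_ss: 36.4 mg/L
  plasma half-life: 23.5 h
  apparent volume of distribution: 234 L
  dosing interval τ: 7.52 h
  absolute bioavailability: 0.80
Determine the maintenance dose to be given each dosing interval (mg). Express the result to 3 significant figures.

k = ln2 / t½ = 0.693147 / 23.5 = 0.02950 h⁻¹
CL = k × Vd = 0.02950 × 234 = 6.903 L/h
At steady state, F × (Dose/τ) = Css × CL.
Dose = Css × CL × τ / F = 36.4 × 6.903 × 7.52 / 0.80 = 2362 mg

2360 mg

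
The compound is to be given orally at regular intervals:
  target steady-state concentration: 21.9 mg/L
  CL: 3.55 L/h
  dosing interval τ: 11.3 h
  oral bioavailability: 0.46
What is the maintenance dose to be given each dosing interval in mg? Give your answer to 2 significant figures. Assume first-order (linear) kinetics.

At steady state, F × (Dose/τ) = Css × CL.
Dose = Css × CL × τ / F = 21.9 × 3.550 × 11.3 / 0.46 = 1910 mg

1900 mg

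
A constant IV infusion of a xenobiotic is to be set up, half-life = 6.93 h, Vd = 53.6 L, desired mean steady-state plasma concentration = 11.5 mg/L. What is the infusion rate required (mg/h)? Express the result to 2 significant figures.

k = ln2 / t½ = 0.693147 / 6.93 = 0.1000 h⁻¹
CL = k × Vd = 0.1000 × 53.6 = 5.360 L/h
At steady state, infusion rate R₀ = Css × CL = 11.5 × 5.360 = 61.64 mg/h

62 mg/h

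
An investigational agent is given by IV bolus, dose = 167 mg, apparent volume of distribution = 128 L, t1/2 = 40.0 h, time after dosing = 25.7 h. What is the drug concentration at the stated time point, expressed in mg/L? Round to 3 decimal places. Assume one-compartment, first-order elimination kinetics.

0.836 mg/L

C₀ = Dose / Vd = 167.0 / 128 = 1.305 mg/L
k = ln2 / t½ = 0.693147 / 40.0 = 0.01733 h⁻¹
C = C₀ · e^(−k·t) = 1.305 × e^(−0.01733 × 25.7)
  = 1.305 × 0.6406 = 0.8360 mg/L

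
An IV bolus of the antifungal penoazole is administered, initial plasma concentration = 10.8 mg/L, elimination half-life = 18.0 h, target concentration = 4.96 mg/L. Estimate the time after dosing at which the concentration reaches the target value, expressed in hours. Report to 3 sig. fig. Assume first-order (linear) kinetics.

20.2 h

k = ln2 / t½ = 0.693147 / 18.0 = 0.03851 h⁻¹
t = ln(C₀ / C) / k = ln(10.80 / 4.96) / 0.03851
  = ln(2.177) / 0.03851 = 0.7779 / 0.03851 = 20.20 h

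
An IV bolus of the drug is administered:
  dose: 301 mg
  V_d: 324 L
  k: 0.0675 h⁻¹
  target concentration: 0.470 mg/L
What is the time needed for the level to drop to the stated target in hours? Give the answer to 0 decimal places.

C₀ = Dose / Vd = 301.0 / 324 = 0.9290 mg/L
t = ln(C₀ / C) / k = ln(0.9290 / 0.470) / 0.06750
  = ln(1.977) / 0.06750 = 0.6816 / 0.06750 = 10.10 h

10 h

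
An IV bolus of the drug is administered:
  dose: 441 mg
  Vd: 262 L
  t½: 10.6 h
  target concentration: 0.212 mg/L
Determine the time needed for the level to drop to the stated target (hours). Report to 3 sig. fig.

31.7 h

C₀ = Dose / Vd = 441.0 / 262 = 1.683 mg/L
k = ln2 / t½ = 0.693147 / 10.6 = 0.06539 h⁻¹
t = ln(C₀ / C) / k = ln(1.683 / 0.212) / 0.06539
  = ln(7.939) / 0.06539 = 2.072 / 0.06539 = 31.69 h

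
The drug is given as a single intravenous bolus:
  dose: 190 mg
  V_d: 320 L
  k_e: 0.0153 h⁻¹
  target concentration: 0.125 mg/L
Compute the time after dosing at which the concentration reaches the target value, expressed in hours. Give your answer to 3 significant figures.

102 h

C₀ = Dose / Vd = 190.0 / 320 = 0.5938 mg/L
t = ln(C₀ / C) / k = ln(0.5938 / 0.125) / 0.01530
  = ln(4.750) / 0.01530 = 1.558 / 0.01530 = 101.8 h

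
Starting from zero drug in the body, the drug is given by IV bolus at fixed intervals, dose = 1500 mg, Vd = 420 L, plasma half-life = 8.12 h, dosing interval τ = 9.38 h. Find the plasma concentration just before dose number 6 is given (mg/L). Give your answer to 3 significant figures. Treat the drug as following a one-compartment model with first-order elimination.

C₀ per dose = Dose / Vd = 1500 / 420 = 3.571 mg/L
k = ln2 / t½ = 0.693147 / 8.12 = 0.08536 h⁻¹
Fraction remaining after one interval: r = e^(−kτ) = e^(−0.08536 × 9.38) = 0.4490
Before dose 6, 5 doses have been given (aged 1τ, 2τ, 3τ, 4τ, 5τ).
C_trough = C₀ × (r + r² + … + r^5) = C₀ × r(1−r^5)/(1−r)
        = 3.571 × 0.4490 × (1 − 0.01825) / (1 − 0.4490) = 2.857 mg/L

2.86 mg/L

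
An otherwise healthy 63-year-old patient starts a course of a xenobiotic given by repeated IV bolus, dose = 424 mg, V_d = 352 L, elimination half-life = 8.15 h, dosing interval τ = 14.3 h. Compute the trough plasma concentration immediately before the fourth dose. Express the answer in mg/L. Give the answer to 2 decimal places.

0.49 mg/L

C₀ per dose = Dose / Vd = 424 / 352 = 1.205 mg/L
k = ln2 / t½ = 0.693147 / 8.15 = 0.08505 h⁻¹
Fraction remaining after one interval: r = e^(−kτ) = e^(−0.08505 × 14.3) = 0.2963
Before dose 4, 3 doses have been given (aged 1τ, 2τ, 3τ).
C_trough = C₀ × (r + r² + … + r^3) = C₀ × r(1−r^3)/(1−r)
        = 1.205 × 0.2963 × (1 − 0.02601) / (1 − 0.2963) = 0.4942 mg/L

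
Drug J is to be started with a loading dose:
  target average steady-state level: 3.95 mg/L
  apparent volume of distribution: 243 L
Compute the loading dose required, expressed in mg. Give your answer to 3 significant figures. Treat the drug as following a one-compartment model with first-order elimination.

LD = Css × Vd = 3.95 × 243 = 959.9 mg

960 mg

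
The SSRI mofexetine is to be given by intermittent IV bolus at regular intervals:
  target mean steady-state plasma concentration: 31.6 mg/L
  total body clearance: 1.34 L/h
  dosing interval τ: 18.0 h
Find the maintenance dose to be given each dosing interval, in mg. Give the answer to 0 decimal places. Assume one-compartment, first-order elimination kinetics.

At steady state, Dose/τ = Css × CL.
Dose = Css × CL × τ = 31.6 × 1.340 × 18.0 = 762.2 mg

762 mg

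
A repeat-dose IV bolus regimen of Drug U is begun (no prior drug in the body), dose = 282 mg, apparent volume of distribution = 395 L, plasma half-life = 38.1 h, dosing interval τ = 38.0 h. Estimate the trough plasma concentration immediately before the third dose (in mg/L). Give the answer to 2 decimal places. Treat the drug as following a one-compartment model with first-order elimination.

0.54 mg/L

C₀ per dose = Dose / Vd = 282 / 395 = 0.7139 mg/L
k = ln2 / t½ = 0.693147 / 38.1 = 0.01819 h⁻¹
Fraction remaining after one interval: r = e^(−kτ) = e^(−0.01819 × 38.0) = 0.5010
Before dose 3, 2 doses have been given (aged 1τ, 2τ).
C_trough = C₀ × (r + r²) = 0.7139 × (0.5010 + 0.2510) = 0.5369 mg/L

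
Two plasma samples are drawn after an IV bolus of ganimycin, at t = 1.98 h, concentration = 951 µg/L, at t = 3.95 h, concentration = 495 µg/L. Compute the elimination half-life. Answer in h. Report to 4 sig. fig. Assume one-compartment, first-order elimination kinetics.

2.091 h

k = ln(C₁/C₂) / (t₂ − t₁) = ln(951/495) / (3.95 − 1.98)
  = 0.6530 / 1.970 = 0.3315 h⁻¹
t½ = ln2 / k = 0.693147 / 0.3315 = 2.091 h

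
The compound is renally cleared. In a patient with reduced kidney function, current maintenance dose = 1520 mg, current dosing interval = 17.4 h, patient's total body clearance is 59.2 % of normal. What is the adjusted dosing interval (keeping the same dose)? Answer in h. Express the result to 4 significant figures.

29.39 h

To keep the same average steady-state level, dosing rate must scale with clearance.
CL ratio = 59.2 / 100 = 0.5920
New interval (same dose) = 17.4 / 0.5920 = 29.39 h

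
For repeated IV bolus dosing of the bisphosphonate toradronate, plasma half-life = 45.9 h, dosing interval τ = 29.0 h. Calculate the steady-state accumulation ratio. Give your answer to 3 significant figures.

k = ln2 / t½ = 0.693147 / 45.9 = 0.01510 h⁻¹
e^(−kτ) = e^(−0.01510 × 29.0) = 0.6454
Accumulation ratio R = 1 / (1 − e^(−kτ)) = 1 / (1 − 0.6454) = 2.820

2.82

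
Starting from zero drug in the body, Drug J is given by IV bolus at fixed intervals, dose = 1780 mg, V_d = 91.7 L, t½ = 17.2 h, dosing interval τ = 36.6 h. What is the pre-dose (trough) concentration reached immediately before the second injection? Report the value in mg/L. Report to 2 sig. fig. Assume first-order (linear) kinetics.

C₀ per dose = Dose / Vd = 1780 / 91.7 = 19.41 mg/L
k = ln2 / t½ = 0.693147 / 17.2 = 0.04030 h⁻¹
Fraction remaining after one interval: r = e^(−kτ) = e^(−0.04030 × 36.6) = 0.2288
Before dose 2, 1 dose has been given (aged 1τ).
C_trough = C₀ × r = 19.41 × 0.2288 = 4.441 mg/L

4.4 mg/L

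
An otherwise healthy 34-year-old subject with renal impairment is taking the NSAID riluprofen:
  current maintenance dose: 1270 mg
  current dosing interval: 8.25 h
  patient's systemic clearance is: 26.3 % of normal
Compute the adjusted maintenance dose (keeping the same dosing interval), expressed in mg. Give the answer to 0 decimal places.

To keep the same average steady-state level, dosing rate must scale with clearance.
CL ratio = 26.3 / 100 = 0.2630
New dose (same interval) = 1270 × 0.2630 = 334.0 mg

334 mg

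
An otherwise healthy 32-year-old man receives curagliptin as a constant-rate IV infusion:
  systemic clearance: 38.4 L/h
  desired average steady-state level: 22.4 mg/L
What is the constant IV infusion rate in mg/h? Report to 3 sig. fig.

860 mg/h

At steady state, infusion rate R₀ = Css × CL = 22.4 × 38.40 = 860.2 mg/h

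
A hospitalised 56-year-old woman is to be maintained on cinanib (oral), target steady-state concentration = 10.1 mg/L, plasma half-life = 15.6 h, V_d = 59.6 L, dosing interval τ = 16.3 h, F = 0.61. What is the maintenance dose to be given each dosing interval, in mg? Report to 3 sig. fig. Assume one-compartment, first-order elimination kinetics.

k = ln2 / t½ = 0.693147 / 15.6 = 0.04443 h⁻¹
CL = k × Vd = 0.04443 × 59.6 = 2.648 L/h
At steady state, F × (Dose/τ) = Css × CL.
Dose = Css × CL × τ / F = 10.1 × 2.648 × 16.3 / 0.61 = 714.7 mg

715 mg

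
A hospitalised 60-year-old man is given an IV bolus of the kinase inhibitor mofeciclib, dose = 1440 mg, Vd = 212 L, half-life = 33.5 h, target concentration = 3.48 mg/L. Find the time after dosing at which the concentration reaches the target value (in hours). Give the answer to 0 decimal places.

32 h

C₀ = Dose / Vd = 1440 / 212 = 6.792 mg/L
k = ln2 / t½ = 0.693147 / 33.5 = 0.02069 h⁻¹
t = ln(C₀ / C) / k = ln(6.792 / 3.48) / 0.02069
  = ln(1.952) / 0.02069 = 0.6689 / 0.02069 = 32.33 h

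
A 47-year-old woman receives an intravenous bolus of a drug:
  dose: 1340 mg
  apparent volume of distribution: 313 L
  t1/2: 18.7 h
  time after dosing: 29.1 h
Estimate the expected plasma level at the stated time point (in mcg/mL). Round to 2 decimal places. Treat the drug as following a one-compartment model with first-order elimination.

C₀ = Dose / Vd = 1340 / 313 = 4.281 mg/L
k = ln2 / t½ = 0.693147 / 18.7 = 0.03707 h⁻¹
C = C₀ · e^(−k·t) = 4.281 × e^(−0.03707 × 29.1)
  = 4.281 × 0.3400 = 1.456 mg/L
(1.456 mg/L = 1.456 mcg/mL)

1.46 mcg/mL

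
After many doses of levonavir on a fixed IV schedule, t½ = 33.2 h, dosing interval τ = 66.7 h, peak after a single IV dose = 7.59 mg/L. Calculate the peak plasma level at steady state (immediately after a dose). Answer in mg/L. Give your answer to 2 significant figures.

k = ln2 / t½ = 0.693147 / 33.2 = 0.02088 h⁻¹
e^(−kτ) = e^(−0.02088 × 66.7) = 0.2484
Accumulation ratio R = 1 / (1 − e^(−kτ)) = 1 / (1 − 0.2484) = 1.330
Steady-state peak = C₀ × R = 7.59 × 1.330 = 10.09 mg/L

10 mg/L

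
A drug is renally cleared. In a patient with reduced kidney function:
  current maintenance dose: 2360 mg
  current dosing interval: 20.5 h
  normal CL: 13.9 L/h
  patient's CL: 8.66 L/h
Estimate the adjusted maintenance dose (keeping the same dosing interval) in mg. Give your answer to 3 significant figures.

To keep the same average steady-state level, dosing rate must scale with clearance.
CL ratio = 8.66 / 13.9 = 0.6230
New dose (same interval) = 2360 × 0.6230 = 1470 mg

1470 mg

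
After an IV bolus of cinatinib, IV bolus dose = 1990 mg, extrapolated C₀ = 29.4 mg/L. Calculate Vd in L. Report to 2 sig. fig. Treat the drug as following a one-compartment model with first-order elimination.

Vd = Dose / C₀ = 1990 / 29.4 = 67.69 L

68 L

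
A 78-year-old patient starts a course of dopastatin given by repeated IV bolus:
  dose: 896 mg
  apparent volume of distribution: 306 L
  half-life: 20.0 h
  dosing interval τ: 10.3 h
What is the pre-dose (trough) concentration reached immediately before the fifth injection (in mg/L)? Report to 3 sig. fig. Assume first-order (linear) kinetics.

C₀ per dose = Dose / Vd = 896 / 306 = 2.928 mg/L
k = ln2 / t½ = 0.693147 / 20.0 = 0.03466 h⁻¹
Fraction remaining after one interval: r = e^(−kτ) = e^(−0.03466 × 10.3) = 0.6998
Before dose 5, 4 doses have been given (aged 1τ, 2τ, 3τ, 4τ).
C_trough = C₀ × (r + r² + … + r^4) = C₀ × r(1−r^4)/(1−r)
        = 2.928 × 0.6998 × (1 − 0.2398) / (1 − 0.6998) = 5.189 mg/L

5.19 mg/L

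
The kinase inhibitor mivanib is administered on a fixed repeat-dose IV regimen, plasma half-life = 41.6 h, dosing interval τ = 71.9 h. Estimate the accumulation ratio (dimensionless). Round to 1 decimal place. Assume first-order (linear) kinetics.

1.4

k = ln2 / t½ = 0.693147 / 41.6 = 0.01666 h⁻¹
e^(−kτ) = e^(−0.01666 × 71.9) = 0.3018
Accumulation ratio R = 1 / (1 − e^(−kτ)) = 1 / (1 − 0.3018) = 1.432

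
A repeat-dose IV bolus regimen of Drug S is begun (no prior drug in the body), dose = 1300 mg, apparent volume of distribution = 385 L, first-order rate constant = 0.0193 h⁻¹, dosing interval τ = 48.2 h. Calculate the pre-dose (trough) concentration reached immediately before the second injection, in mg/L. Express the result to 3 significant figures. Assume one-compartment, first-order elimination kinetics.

1.33 mg/L

C₀ per dose = Dose / Vd = 1300 / 385 = 3.377 mg/L
Fraction remaining after one interval: r = e^(−kτ) = e^(−0.01930 × 48.2) = 0.3945
Before dose 2, 1 dose has been given (aged 1τ).
C_trough = C₀ × r = 3.377 × 0.3945 = 1.332 mg/L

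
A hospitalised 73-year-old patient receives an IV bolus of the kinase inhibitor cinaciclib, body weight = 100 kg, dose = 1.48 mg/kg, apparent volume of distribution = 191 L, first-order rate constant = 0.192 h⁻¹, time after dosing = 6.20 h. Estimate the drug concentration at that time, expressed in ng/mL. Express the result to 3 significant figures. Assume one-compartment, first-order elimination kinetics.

236 ng/mL

Total dose = 1.48 × 100 = 148.0 mg
C₀ = Dose / Vd = 148.0 / 191 = 0.7749 mg/L
C = C₀ · e^(−k·t) = 0.7749 × e^(−0.1920 × 6.20)
  = 0.7749 × 0.3041 = 0.2356 mg/L
Convert: 0.2356 mg/L × 1000 = 235.6 ng/mL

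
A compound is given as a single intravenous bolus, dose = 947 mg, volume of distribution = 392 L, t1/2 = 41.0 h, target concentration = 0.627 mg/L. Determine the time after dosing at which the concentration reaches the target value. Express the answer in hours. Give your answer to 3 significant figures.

C₀ = Dose / Vd = 947.0 / 392 = 2.416 mg/L
k = ln2 / t½ = 0.693147 / 41.0 = 0.01691 h⁻¹
t = ln(C₀ / C) / k = ln(2.416 / 0.627) / 0.01691
  = ln(3.853) / 0.01691 = 1.349 / 0.01691 = 79.78 h

79.8 h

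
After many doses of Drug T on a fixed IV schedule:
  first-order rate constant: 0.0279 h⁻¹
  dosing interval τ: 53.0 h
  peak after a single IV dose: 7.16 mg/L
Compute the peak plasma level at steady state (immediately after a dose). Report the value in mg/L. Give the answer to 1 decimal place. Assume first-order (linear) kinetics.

e^(−kτ) = e^(−0.02790 × 53.0) = 0.2279
Accumulation ratio R = 1 / (1 − e^(−kτ)) = 1 / (1 − 0.2279) = 1.295
Steady-state peak = C₀ × R = 7.16 × 1.295 = 9.272 mg/L

9.3 mg/L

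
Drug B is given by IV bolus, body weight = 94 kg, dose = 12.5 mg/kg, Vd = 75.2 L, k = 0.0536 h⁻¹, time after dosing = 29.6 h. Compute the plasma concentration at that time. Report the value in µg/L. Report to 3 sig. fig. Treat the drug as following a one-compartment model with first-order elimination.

Total dose = 12.5 × 94 = 1175 mg
C₀ = Dose / Vd = 1175 / 75.2 = 15.63 mg/L
C = C₀ · e^(−k·t) = 15.63 × e^(−0.05360 × 29.6)
  = 15.63 × 0.2046 = 3.198 mg/L
Convert: 3.198 mg/L × 1000 = 3198 µg/L

3200 µg/L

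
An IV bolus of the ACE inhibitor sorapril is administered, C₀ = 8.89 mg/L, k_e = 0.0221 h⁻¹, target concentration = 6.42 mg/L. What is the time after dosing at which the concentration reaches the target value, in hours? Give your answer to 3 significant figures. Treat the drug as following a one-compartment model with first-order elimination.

14.7 h

t = ln(C₀ / C) / k = ln(8.890 / 6.42) / 0.02210
  = ln(1.385) / 0.02210 = 0.3257 / 0.02210 = 14.74 h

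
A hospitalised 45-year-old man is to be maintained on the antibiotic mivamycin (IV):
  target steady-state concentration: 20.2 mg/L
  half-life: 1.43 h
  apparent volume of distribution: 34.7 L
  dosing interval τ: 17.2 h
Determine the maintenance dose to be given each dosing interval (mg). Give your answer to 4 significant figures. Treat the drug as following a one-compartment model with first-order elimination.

5844 mg

k = ln2 / t½ = 0.693147 / 1.43 = 0.4847 h⁻¹
CL = k × Vd = 0.4847 × 34.7 = 16.82 L/h
At steady state, Dose/τ = Css × CL.
Dose = Css × CL × τ = 20.2 × 16.82 × 17.2 = 5844 mg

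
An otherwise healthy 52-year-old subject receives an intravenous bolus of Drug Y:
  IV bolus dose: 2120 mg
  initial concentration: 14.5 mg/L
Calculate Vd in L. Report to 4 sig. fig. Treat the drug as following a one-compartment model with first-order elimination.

146.2 L

Vd = Dose / C₀ = 2120 / 14.5 = 146.2 L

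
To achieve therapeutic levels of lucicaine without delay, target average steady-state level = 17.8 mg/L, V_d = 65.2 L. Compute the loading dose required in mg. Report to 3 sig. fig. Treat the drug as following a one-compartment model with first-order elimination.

LD = Css × Vd = 17.8 × 65.2 = 1161 mg

1160 mg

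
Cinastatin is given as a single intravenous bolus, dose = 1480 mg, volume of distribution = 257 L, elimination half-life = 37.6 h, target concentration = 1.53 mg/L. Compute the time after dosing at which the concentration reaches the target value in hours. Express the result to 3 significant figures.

71.9 h

C₀ = Dose / Vd = 1480 / 257 = 5.759 mg/L
k = ln2 / t½ = 0.693147 / 37.6 = 0.01843 h⁻¹
t = ln(C₀ / C) / k = ln(5.759 / 1.53) / 0.01843
  = ln(3.764) / 0.01843 = 1.325 / 0.01843 = 71.89 h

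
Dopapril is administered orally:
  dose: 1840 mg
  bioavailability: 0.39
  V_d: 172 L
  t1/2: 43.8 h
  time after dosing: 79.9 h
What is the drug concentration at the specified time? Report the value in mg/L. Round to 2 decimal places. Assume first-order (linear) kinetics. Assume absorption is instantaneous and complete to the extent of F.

Amount reaching circulation = F × Dose = 0.39 × 1840 = 717.6 mg
C₀ = F·Dose / Vd = 717.6 / 172 = 4.172 mg/L
k = ln2 / t½ = 0.693147 / 43.8 = 0.01583 h⁻¹
C = C₀ · e^(−k·t) = 4.172 × e^(−0.01583 × 79.9)
  = 4.172 × 0.2823 = 1.178 mg/L

1.18 mg/L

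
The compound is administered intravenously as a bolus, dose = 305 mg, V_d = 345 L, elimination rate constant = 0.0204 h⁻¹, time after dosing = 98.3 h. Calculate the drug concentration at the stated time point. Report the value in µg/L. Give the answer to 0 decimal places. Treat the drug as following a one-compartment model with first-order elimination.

C₀ = Dose / Vd = 305.0 / 345 = 0.8841 mg/L
C = C₀ · e^(−k·t) = 0.8841 × e^(−0.02040 × 98.3)
  = 0.8841 × 0.1346 = 0.1190 mg/L
Convert: 0.1190 mg/L × 1000 = 119.0 µg/L

119 µg/L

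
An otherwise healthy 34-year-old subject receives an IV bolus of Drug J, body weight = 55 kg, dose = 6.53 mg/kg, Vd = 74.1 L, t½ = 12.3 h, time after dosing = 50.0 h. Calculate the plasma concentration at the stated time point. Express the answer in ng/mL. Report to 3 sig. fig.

290 ng/mL

Total dose = 6.53 × 55 = 359.2 mg
C₀ = Dose / Vd = 359.2 / 74.1 = 4.848 mg/L
k = ln2 / t½ = 0.693147 / 12.3 = 0.05635 h⁻¹
C = C₀ · e^(−k·t) = 4.848 × e^(−0.05635 × 50.0)
  = 4.848 × 0.05976 = 0.2897 mg/L
Convert: 0.2897 mg/L × 1000 = 289.7 ng/mL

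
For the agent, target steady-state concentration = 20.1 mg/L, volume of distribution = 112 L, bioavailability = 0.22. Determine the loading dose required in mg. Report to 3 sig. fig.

10200 mg

LD = Css × Vd / F = 20.1 × 112 / 0.22 = 10230 mg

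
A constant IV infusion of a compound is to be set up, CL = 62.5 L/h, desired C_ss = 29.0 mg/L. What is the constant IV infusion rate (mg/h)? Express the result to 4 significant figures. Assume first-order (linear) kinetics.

At steady state, infusion rate R₀ = Css × CL = 29.0 × 62.50 = 1813 mg/h

1813 mg/h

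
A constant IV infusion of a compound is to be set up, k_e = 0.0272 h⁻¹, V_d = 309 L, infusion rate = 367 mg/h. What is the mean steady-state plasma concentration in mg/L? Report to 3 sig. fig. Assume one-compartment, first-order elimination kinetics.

CL = k × Vd = 0.02720 × 309 = 8.405 L/h
At steady state Css = R₀ / CL = 367 / 8.405 = 43.66 mg/L

43.7 mg/L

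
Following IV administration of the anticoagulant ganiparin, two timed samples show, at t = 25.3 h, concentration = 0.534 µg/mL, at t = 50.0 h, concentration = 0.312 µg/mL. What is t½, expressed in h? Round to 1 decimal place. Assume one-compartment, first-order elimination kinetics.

k = ln(C₁/C₂) / (t₂ − t₁) = ln(0.534/0.312) / (50.0 − 25.3)
  = 0.5374 / 24.70 = 0.02176 h⁻¹
t½ = ln2 / k = 0.693147 / 0.02176 = 31.85 h

31.9 h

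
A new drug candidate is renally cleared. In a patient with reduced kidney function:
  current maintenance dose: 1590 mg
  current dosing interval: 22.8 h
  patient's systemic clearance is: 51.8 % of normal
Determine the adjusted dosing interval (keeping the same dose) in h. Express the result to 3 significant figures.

To keep the same average steady-state level, dosing rate must scale with clearance.
CL ratio = 51.8 / 100 = 0.5180
New interval (same dose) = 22.8 / 0.5180 = 44.02 h

44.0 h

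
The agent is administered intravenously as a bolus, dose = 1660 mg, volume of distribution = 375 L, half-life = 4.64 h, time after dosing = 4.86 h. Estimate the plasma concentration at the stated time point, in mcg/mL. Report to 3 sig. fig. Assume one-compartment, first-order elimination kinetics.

2.14 mcg/mL

C₀ = Dose / Vd = 1660 / 375 = 4.427 mg/L
k = ln2 / t½ = 0.693147 / 4.64 = 0.1494 h⁻¹
C = C₀ · e^(−k·t) = 4.427 × e^(−0.1494 × 4.86)
  = 4.427 × 0.4838 = 2.142 mg/L
(2.142 mg/L = 2.142 mcg/mL)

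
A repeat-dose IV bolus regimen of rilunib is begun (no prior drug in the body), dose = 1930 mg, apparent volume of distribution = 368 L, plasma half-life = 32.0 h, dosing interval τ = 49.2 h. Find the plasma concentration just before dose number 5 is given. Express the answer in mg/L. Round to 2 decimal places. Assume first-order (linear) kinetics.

2.72 mg/L

C₀ per dose = Dose / Vd = 1930 / 368 = 5.245 mg/L
k = ln2 / t½ = 0.693147 / 32.0 = 0.02166 h⁻¹
Fraction remaining after one interval: r = e^(−kτ) = e^(−0.02166 × 49.2) = 0.3445
Before dose 5, 4 doses have been given (aged 1τ, 2τ, 3τ, 4τ).
C_trough = C₀ × (r + r² + … + r^4) = C₀ × r(1−r^4)/(1−r)
        = 5.245 × 0.3445 × (1 − 0.01409) / (1 − 0.3445) = 2.718 mg/L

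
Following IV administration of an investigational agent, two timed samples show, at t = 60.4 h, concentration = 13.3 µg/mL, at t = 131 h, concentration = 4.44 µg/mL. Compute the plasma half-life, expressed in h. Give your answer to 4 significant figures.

k = ln(C₁/C₂) / (t₂ − t₁) = ln(13.3/4.44) / (131 − 60.4)
  = 1.097 / 70.60 = 0.01554 h⁻¹
t½ = ln2 / k = 0.693147 / 0.01554 = 44.60 h

44.60 h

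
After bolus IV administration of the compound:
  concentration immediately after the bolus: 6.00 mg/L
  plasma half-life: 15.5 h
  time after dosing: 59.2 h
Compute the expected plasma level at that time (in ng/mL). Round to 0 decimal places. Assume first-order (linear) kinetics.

k = ln2 / t½ = 0.693147 / 15.5 = 0.04472 h⁻¹
C = C₀ · e^(−k·t) = 6.000 × e^(−0.04472 × 59.2)
  = 6.000 × 0.07083 = 0.4250 mg/L
Convert: 0.4250 mg/L × 1000 = 425.0 ng/mL

425 ng/mL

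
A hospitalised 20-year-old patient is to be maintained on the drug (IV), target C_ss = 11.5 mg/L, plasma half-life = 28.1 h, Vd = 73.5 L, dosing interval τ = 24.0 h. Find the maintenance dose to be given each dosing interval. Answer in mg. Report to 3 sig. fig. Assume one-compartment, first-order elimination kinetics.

500 mg

k = ln2 / t½ = 0.693147 / 28.1 = 0.02467 h⁻¹
CL = k × Vd = 0.02467 × 73.5 = 1.813 L/h
At steady state, Dose/τ = Css × CL.
Dose = Css × CL × τ = 11.5 × 1.813 × 24.0 = 500.4 mg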